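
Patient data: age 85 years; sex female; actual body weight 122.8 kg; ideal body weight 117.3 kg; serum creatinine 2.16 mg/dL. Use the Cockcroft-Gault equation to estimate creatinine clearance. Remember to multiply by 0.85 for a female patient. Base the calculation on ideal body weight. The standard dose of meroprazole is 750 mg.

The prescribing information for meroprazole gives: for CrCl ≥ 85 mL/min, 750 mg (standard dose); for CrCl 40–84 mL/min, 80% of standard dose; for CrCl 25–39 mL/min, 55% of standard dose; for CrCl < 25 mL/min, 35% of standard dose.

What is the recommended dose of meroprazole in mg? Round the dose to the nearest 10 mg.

CrCl = (140 − 85) × 117.3 / (72 × 2.16) × 0.85 = 6451.5 / 155.52 × 0.85 ≈ 35.3 mL/min
CrCl ≈ 35 mL/min → bracket 25–39 mL/min.
55% of 750 mg = 412.5 mg → 410 mg

410 mg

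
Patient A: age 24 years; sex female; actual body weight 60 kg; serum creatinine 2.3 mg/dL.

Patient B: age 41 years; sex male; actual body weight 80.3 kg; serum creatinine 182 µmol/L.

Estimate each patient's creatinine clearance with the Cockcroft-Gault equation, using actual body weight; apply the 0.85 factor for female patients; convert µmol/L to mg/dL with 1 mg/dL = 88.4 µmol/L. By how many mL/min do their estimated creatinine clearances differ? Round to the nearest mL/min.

18 mL/min

Patient A: CrCl = (140 − 24) × 60 / (72 × 2.3) × 0.85 = 6960.0 / 165.60 × 0.85 ≈ 35.7 mL/min
Patient B: SCr = 182 / 88.4 = 2.059 mg/dL
Patient B: CrCl = (140 − 41) × 80.3 / (72 × 2.059) = 7949.7 / 148.25 ≈ 53.6 mL/min
|35.7 − 53.6| = 17.9 mL/min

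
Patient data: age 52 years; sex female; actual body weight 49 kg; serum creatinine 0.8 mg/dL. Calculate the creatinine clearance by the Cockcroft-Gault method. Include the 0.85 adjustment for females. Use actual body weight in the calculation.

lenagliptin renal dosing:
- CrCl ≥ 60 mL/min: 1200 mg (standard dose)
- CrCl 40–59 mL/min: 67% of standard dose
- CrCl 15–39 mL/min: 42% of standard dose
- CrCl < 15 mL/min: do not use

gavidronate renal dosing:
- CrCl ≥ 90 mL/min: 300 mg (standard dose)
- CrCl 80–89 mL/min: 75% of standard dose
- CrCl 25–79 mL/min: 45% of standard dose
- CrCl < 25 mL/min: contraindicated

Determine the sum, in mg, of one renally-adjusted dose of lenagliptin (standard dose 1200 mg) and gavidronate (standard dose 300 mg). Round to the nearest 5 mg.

1335 mg

CrCl = (140 − 52) × 49 / (72 × 0.8) × 0.85 = 4312.0 / 57.60 × 0.85 ≈ 63.6 mL/min
CrCl ≈ 64 mL/min.
lenagliptin: ≥ 60 mL/min → 100% of 1200 mg = 1200 mg.
gavidronate: 25–79 mL/min → 45% of 300 mg = 135 mg.
Total = 1200 + 135 = 1335 mg.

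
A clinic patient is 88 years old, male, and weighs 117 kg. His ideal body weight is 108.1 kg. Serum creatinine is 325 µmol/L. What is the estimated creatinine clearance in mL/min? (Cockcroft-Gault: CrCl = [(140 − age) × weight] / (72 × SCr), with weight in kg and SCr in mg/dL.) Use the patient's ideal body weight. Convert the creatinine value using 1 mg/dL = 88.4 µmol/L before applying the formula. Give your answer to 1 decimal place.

SCr = 325 / 88.4 = 3.676 mg/dL
CrCl = (140 − 88) × 108.1 / (72 × 3.676) = 5621.2 / 264.67 ≈ 21.2 mL/min

21.2 mL/min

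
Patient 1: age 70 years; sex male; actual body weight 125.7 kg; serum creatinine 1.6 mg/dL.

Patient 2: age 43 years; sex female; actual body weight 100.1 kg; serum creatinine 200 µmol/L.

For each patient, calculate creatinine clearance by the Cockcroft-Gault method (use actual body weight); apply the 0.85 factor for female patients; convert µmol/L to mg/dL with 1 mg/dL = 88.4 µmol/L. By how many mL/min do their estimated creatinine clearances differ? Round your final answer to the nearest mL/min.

26 mL/min

Patient 1: CrCl = (140 − 70) × 125.7 / (72 × 1.6) = 8799.0 / 115.20 ≈ 76.4 mL/min
Patient 2: SCr = 200 / 88.4 = 2.262 mg/dL
Patient 2: CrCl = (140 − 43) × 100.1 / (72 × 2.262) × 0.85 = 9709.7 / 162.86 × 0.85 ≈ 50.7 mL/min
|76.4 − 50.7| = 25.7 mL/min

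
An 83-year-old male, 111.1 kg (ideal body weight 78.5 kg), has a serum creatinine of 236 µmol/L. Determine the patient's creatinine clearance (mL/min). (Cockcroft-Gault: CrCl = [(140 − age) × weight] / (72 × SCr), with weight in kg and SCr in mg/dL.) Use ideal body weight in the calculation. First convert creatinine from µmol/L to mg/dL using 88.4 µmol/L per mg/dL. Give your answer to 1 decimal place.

SCr = 236 / 88.4 = 2.67 mg/dL
CrCl = (140 − 83) × 78.5 / (72 × 2.67) = 4474.5 / 192.24 ≈ 23.3 mL/min

23.3 mL/min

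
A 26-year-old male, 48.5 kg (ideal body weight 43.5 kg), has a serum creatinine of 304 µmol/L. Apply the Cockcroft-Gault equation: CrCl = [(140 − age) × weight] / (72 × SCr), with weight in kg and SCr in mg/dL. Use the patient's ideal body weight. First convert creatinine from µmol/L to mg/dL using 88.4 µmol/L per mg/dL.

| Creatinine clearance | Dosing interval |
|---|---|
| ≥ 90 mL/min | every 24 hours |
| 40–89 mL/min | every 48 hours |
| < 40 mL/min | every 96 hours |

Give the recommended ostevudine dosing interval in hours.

SCr = 304 / 88.4 = 3.439 mg/dL
CrCl = (140 − 26) × 43.5 / (72 × 3.439) = 4959.0 / 247.61 ≈ 20.0 mL/min
CrCl ≈ 20 mL/min → bracket < 40 mL/min → every 96 hours.

every 96 hours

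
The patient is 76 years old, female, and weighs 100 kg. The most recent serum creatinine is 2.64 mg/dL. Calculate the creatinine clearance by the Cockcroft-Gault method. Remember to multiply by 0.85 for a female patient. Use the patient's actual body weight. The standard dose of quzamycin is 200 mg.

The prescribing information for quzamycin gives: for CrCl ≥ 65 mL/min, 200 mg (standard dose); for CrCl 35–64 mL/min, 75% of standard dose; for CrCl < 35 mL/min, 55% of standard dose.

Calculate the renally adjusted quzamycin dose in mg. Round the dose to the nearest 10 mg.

110 mg

CrCl = (140 − 76) × 100 / (72 × 2.64) × 0.85 = 6400.0 / 190.08 × 0.85 ≈ 28.6 mL/min
CrCl ≈ 29 mL/min → bracket < 35 mL/min.
55% of 200 mg = 110 mg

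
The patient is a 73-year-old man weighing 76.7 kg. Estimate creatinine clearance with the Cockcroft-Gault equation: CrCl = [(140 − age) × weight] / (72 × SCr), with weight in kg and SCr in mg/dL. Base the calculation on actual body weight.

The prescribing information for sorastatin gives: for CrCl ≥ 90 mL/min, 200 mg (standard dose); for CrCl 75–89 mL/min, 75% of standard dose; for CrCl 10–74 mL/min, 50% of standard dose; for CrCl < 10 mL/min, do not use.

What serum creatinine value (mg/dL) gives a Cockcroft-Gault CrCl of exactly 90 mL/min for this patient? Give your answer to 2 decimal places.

Standard dose requires CrCl ≥ 90 mL/min.
Set (140 − 73) × 76.7 / (72 × SCr) = 90
SCr = (140 − 73) × 76.7 / (72 × 90) = 0.793 mg/dL

0.79 mg/dL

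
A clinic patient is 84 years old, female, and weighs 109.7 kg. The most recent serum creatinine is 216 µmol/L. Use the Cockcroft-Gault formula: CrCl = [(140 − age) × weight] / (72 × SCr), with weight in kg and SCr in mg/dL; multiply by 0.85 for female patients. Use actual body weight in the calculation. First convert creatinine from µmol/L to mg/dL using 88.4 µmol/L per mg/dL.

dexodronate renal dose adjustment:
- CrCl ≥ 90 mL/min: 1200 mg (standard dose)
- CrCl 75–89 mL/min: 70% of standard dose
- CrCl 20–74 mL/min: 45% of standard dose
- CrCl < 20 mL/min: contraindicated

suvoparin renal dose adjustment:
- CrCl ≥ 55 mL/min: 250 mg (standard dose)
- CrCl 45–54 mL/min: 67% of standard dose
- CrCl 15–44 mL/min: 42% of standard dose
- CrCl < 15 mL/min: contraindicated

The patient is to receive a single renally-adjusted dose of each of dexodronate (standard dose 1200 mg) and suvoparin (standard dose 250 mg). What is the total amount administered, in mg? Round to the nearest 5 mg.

SCr = 216 / 88.4 = 2.443 mg/dL
CrCl = (140 − 84) × 109.7 / (72 × 2.443) × 0.85 = 6143.2 / 175.90 × 0.85 ≈ 29.7 mL/min
CrCl ≈ 30 mL/min.
dexodronate: 20–74 mL/min → 45% of 1200 mg = 540 mg.
suvoparin: 15–44 mL/min → 42% of 250 mg = 105 mg.
Total = 540 + 105 = 645 mg.

645 mg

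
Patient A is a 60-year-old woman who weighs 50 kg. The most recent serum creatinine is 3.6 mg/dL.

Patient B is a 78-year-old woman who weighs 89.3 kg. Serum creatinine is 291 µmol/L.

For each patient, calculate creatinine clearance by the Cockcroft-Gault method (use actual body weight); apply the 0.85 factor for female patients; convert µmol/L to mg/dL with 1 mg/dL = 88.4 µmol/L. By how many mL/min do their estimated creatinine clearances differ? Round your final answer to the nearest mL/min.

7 mL/min

Patient A: CrCl = (140 − 60) × 50 / (72 × 3.6) × 0.85 = 4000.0 / 259.20 × 0.85 ≈ 13.1 mL/min
Patient B: SCr = 291 / 88.4 = 3.292 mg/dL
Patient B: CrCl = (140 − 78) × 89.3 / (72 × 3.292) × 0.85 = 5536.6 / 237.02 × 0.85 ≈ 19.9 mL/min
|13.1 − 19.9| = 6.8 mL/min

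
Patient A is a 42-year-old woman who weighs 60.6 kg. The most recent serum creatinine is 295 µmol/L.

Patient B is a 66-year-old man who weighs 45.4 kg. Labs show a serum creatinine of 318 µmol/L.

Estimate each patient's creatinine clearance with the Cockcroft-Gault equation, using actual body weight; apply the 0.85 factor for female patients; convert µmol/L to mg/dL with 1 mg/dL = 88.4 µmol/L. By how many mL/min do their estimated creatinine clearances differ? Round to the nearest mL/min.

Patient A: SCr = 295 / 88.4 = 3.337 mg/dL
Patient A: CrCl = (140 − 42) × 60.6 / (72 × 3.337) × 0.85 = 5938.8 / 240.26 × 0.85 ≈ 21.0 mL/min
Patient B: SCr = 318 / 88.4 = 3.597 mg/dL
Patient B: CrCl = (140 − 66) × 45.4 / (72 × 3.597) = 3359.6 / 258.98 ≈ 13.0 mL/min
|21.0 − 13.0| = 8.0 mL/min

8 mL/min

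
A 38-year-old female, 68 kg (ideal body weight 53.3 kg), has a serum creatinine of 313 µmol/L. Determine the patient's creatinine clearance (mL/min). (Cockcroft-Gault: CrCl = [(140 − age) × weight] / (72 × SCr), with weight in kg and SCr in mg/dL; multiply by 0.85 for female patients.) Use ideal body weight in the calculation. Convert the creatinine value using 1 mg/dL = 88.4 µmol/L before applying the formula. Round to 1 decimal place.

SCr = 313 / 88.4 = 3.541 mg/dL
CrCl = (140 − 38) × 53.3 / (72 × 3.541) × 0.85 = 5436.6 / 254.95 × 0.85 ≈ 18.1 mL/min

18.1 mL/min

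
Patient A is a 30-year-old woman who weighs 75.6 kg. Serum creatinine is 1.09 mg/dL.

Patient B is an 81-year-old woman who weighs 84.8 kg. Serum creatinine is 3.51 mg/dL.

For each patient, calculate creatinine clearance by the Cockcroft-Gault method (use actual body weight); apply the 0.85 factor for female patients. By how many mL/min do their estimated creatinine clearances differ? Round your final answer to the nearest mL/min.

73 mL/min

Patient A: CrCl = (140 − 30) × 75.6 / (72 × 1.09) × 0.85 = 8316.0 / 78.48 × 0.85 ≈ 90.1 mL/min
Patient B: CrCl = (140 − 81) × 84.8 / (72 × 3.51) × 0.85 = 5003.2 / 252.72 × 0.85 ≈ 16.8 mL/min
|90.1 − 16.8| = 73.3 mL/min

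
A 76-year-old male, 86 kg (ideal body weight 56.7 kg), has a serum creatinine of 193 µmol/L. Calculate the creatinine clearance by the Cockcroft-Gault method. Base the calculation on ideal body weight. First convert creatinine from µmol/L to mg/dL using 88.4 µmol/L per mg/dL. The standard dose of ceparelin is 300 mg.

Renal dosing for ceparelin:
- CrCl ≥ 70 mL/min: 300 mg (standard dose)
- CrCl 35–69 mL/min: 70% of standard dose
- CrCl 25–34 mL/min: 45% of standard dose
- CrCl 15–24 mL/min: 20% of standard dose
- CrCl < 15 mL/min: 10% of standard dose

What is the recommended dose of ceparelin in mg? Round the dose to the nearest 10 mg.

60 mg

SCr = 193 / 88.4 = 2.183 mg/dL
CrCl = (140 − 76) × 56.7 / (72 × 2.183) = 3628.8 / 157.18 ≈ 23.1 mL/min
CrCl ≈ 23 mL/min → bracket 15–24 mL/min.
20% of 300 mg = 60 mg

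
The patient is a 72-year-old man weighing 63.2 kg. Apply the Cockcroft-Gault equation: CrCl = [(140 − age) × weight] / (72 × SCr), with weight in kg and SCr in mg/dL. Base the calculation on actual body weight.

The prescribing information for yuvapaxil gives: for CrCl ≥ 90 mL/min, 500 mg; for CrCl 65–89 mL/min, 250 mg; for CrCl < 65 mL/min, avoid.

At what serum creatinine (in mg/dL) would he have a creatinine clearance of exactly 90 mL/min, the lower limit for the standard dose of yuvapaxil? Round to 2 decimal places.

0.66 mg/dL

Standard dose requires CrCl ≥ 90 mL/min.
Set (140 − 72) × 63.2 / (72 × SCr) = 90
SCr = (140 − 72) × 63.2 / (72 × 90) = 0.663 mg/dL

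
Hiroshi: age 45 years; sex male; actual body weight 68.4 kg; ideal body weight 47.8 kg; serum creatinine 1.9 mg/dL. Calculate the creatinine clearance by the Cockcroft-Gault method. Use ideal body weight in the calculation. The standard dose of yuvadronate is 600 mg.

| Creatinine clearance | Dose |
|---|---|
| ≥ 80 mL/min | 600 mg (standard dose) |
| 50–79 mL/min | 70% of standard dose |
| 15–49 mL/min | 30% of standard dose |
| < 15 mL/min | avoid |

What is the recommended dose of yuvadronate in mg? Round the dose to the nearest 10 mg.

CrCl = (140 − 45) × 47.8 / (72 × 1.9) = 4541.0 / 136.80 ≈ 33.2 mL/min
CrCl ≈ 33 mL/min → bracket 15–49 mL/min.
30% of 600 mg = 180 mg

180 mg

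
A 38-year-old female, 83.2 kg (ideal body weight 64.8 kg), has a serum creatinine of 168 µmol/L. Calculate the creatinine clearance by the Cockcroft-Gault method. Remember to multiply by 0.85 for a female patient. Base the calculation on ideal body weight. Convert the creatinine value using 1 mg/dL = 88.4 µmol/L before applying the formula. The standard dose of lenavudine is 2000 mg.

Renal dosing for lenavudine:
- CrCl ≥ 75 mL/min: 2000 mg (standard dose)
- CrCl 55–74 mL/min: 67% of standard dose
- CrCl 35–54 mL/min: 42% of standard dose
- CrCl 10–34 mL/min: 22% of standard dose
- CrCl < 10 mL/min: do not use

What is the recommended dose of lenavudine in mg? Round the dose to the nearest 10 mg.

SCr = 168 / 88.4 = 1.9 mg/dL
CrCl = (140 − 38) × 64.8 / (72 × 1.9) × 0.85 = 6609.6 / 136.80 × 0.85 ≈ 41.1 mL/min
CrCl ≈ 41 mL/min → bracket 35–54 mL/min.
42% of 2000 mg = 840 mg

840 mg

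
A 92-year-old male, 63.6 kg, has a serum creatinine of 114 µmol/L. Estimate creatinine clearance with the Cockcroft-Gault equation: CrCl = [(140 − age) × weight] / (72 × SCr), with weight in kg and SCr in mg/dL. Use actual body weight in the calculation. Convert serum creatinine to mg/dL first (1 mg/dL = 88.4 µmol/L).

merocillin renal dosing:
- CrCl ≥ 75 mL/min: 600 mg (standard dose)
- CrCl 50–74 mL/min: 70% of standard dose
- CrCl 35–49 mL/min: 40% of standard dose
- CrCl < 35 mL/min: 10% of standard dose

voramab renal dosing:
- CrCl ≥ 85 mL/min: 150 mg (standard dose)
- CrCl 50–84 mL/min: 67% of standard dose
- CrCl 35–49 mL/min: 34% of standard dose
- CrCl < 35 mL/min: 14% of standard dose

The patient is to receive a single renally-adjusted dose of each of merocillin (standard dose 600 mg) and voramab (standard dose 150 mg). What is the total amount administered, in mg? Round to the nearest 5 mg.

SCr = 114 / 88.4 = 1.29 mg/dL
CrCl = (140 − 92) × 63.6 / (72 × 1.29) = 3052.8 / 92.88 ≈ 32.9 mL/min
CrCl ≈ 33 mL/min.
merocillin: < 35 mL/min → 10% of 600 mg = 60 mg.
voramab: < 35 mL/min → 14% of 150 mg = 21 mg.
Total = 60 + 21 = 81 mg.

80 mg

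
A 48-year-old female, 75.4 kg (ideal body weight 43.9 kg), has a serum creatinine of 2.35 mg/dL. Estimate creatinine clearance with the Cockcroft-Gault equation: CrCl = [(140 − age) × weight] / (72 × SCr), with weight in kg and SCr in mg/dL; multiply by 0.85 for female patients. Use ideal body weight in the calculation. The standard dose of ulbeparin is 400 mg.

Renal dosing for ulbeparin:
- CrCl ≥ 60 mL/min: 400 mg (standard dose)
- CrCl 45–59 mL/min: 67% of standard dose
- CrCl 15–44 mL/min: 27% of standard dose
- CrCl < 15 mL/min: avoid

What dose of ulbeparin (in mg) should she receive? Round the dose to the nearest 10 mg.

110 mg

CrCl = (140 − 48) × 43.9 / (72 × 2.35) × 0.85 = 4038.8 / 169.20 × 0.85 ≈ 20.3 mL/min
CrCl ≈ 20 mL/min → bracket 15–44 mL/min.
27% of 400 mg = 108 mg → 110 mg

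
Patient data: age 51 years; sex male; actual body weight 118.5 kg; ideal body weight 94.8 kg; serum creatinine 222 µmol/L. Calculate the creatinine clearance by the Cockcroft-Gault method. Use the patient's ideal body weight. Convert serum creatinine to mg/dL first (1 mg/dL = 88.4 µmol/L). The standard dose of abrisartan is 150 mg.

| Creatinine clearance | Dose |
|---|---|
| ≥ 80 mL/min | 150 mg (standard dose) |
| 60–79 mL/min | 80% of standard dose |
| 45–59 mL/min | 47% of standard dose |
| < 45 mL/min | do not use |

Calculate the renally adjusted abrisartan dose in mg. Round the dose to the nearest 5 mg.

70 mg

SCr = 222 / 88.4 = 2.511 mg/dL
CrCl = (140 − 51) × 94.8 / (72 × 2.511) = 8437.2 / 180.79 ≈ 46.7 mL/min
CrCl ≈ 47 mL/min → bracket 45–59 mL/min.
47% of 150 mg = 70.5 mg → 70 mg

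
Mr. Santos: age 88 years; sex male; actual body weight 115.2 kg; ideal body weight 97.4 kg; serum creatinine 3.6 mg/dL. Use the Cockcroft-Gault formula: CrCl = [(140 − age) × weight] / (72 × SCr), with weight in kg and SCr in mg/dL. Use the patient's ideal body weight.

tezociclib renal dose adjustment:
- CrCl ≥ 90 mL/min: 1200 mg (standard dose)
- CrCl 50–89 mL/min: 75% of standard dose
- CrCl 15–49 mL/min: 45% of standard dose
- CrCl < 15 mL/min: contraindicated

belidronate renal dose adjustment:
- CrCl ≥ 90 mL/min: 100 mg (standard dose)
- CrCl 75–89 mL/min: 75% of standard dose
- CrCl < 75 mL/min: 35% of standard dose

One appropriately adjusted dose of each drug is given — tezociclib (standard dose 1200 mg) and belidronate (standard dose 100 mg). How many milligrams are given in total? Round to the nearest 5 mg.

575 mg

CrCl = (140 − 88) × 97.4 / (72 × 3.6) = 5064.8 / 259.20 ≈ 19.5 mL/min
CrCl ≈ 20 mL/min.
tezociclib: 15–49 mL/min → 45% of 1200 mg = 540 mg.
belidronate: < 75 mL/min → 35% of 100 mg = 35 mg.
Total = 540 + 35 = 575 mg.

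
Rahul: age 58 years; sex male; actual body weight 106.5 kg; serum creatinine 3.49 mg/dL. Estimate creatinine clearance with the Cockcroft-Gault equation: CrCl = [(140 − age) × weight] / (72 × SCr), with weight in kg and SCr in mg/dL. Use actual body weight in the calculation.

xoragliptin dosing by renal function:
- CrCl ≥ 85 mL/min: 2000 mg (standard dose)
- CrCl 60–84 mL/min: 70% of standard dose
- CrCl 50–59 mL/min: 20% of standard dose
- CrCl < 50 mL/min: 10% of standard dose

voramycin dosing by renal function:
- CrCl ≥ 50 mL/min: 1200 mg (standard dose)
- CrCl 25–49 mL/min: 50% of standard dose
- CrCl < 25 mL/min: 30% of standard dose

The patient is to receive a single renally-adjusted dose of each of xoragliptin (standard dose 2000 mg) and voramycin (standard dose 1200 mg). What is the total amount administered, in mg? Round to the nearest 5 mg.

800 mg

CrCl = (140 − 58) × 106.5 / (72 × 3.49) = 8733.0 / 251.28 ≈ 34.8 mL/min
CrCl ≈ 35 mL/min.
xoragliptin: < 50 mL/min → 10% of 2000 mg = 200 mg.
voramycin: 25–49 mL/min → 50% of 1200 mg = 600 mg.
Total = 200 + 600 = 800 mg.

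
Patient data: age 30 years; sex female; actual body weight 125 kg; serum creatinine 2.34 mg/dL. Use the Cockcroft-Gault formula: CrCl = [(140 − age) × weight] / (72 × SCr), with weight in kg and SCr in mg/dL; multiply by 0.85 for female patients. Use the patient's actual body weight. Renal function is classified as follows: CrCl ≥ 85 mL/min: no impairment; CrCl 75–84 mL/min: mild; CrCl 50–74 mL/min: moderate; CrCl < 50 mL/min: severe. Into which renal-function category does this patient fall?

CrCl = (140 − 30) × 125 / (72 × 2.34) × 0.85 = 13750.0 / 168.48 × 0.85 ≈ 69.4 mL/min
69 mL/min falls in the 'moderate' range.

moderate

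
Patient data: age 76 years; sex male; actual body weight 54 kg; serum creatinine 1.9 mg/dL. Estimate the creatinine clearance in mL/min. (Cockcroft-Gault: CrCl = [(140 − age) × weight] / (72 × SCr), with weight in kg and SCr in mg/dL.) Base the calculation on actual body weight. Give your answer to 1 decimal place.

CrCl = (140 − 76) × 54 / (72 × 1.9) = 3456.0 / 136.80 ≈ 25.3 mL/min

25.3 mL/min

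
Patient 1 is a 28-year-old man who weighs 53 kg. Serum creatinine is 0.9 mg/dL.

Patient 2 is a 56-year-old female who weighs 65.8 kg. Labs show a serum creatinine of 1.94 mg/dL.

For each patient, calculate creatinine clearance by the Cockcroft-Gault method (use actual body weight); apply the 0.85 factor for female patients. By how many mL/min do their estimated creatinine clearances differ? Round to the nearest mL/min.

58 mL/min

Patient 1: CrCl = (140 − 28) × 53 / (72 × 0.9) = 5936.0 / 64.80 ≈ 91.6 mL/min
Patient 2: CrCl = (140 − 56) × 65.8 / (72 × 1.94) × 0.85 = 5527.2 / 139.68 × 0.85 ≈ 33.6 mL/min
|91.6 − 33.6| = 58.0 mL/min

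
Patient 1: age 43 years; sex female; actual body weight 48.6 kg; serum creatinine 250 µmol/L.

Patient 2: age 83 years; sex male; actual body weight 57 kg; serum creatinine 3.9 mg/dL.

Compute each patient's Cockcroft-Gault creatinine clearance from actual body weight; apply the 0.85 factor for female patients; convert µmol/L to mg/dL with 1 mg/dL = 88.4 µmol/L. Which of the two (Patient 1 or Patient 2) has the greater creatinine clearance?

Patient 1

Patient 1: SCr = 250 / 88.4 = 2.828 mg/dL
Patient 1: CrCl = (140 − 43) × 48.6 / (72 × 2.828) × 0.85 = 4714.2 / 203.62 × 0.85 ≈ 19.7 mL/min
Patient 2: CrCl = (140 − 83) × 57 / (72 × 3.9) = 3249.0 / 280.80 ≈ 11.6 mL/min
19.7 vs 11.6 mL/min → Patient 1 is higher.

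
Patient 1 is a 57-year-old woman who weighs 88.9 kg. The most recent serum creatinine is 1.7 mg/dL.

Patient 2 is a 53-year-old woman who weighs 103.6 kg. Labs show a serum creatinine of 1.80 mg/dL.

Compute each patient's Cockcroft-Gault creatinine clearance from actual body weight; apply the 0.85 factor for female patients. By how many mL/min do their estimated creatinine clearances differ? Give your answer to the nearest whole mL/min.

8 mL/min

Patient 1: CrCl = (140 − 57) × 88.9 / (72 × 1.7) × 0.85 = 7378.7 / 122.40 × 0.85 ≈ 51.2 mL/min
Patient 2: CrCl = (140 − 53) × 103.6 / (72 × 1.8) × 0.85 = 9013.2 / 129.60 × 0.85 ≈ 59.1 mL/min
|51.2 − 59.1| = 7.9 mL/min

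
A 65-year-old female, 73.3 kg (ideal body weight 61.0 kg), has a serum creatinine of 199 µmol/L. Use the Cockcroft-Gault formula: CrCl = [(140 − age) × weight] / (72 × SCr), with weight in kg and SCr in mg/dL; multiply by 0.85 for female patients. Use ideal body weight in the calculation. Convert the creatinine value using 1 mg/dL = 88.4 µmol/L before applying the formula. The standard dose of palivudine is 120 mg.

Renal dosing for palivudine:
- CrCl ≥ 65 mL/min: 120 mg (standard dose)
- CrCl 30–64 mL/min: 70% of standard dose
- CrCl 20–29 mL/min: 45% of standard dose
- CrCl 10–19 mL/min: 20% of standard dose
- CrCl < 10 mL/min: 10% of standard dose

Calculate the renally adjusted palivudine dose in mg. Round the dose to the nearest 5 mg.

55 mg

SCr = 199 / 88.4 = 2.251 mg/dL
CrCl = (140 − 65) × 61 / (72 × 2.251) × 0.85 = 4575.0 / 162.07 × 0.85 ≈ 24.0 mL/min
CrCl ≈ 24 mL/min → bracket 20–29 mL/min.
45% of 120 mg = 54 mg → 55 mg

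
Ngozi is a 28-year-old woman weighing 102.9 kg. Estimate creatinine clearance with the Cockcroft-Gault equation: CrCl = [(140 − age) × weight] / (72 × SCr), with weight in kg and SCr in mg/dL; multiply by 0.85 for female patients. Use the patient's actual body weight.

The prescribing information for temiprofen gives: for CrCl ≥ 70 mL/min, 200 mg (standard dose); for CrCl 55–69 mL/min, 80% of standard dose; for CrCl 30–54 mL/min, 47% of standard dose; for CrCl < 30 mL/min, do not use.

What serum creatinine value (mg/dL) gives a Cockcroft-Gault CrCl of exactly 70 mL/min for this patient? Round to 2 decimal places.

Standard dose requires CrCl ≥ 70 mL/min.
Set (140 − 28) × 102.9 × 0.85 / (72 × SCr) = 70
SCr = (140 − 28) × 102.9 × 0.85 / (72 × 70) = 1.944 mg/dL

1.94 mg/dL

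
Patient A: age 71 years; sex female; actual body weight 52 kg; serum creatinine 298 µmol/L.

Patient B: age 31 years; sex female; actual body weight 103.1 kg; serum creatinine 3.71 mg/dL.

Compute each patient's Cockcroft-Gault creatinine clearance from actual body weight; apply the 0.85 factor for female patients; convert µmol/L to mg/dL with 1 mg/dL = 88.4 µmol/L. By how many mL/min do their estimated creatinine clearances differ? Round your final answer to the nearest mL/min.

23 mL/min

Patient A: SCr = 298 / 88.4 = 3.371 mg/dL
Patient A: CrCl = (140 − 71) × 52 / (72 × 3.371) × 0.85 = 3588.0 / 242.71 × 0.85 ≈ 12.6 mL/min
Patient B: CrCl = (140 − 31) × 103.1 / (72 × 3.71) × 0.85 = 11237.9 / 267.12 × 0.85 ≈ 35.8 mL/min
|12.6 − 35.8| = 23.2 mL/min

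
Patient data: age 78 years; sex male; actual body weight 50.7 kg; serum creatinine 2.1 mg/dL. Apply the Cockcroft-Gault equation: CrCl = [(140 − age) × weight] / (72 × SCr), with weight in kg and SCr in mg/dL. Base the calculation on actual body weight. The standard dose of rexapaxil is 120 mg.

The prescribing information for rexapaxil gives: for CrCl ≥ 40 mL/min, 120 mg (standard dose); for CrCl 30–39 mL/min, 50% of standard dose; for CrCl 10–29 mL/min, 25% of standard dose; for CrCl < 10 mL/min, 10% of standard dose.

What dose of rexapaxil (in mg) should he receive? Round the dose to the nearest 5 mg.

CrCl = (140 − 78) × 50.7 / (72 × 2.1) = 3143.4 / 151.20 ≈ 20.8 mL/min
CrCl ≈ 21 mL/min → bracket 10–29 mL/min.
25% of 120 mg = 30 mg

30 mg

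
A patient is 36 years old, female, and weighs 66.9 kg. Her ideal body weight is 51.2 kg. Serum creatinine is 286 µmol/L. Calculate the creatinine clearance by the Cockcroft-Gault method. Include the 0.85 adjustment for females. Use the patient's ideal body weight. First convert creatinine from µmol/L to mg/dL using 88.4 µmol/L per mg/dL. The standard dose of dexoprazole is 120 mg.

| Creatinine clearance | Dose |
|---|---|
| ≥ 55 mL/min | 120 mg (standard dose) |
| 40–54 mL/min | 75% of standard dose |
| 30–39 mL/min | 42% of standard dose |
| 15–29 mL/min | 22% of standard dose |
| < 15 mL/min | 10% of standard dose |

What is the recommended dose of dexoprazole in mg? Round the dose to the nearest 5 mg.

25 mg

SCr = 286 / 88.4 = 3.235 mg/dL
CrCl = (140 − 36) × 51.2 / (72 × 3.235) × 0.85 = 5324.8 / 232.92 × 0.85 ≈ 19.4 mL/min
CrCl ≈ 19 mL/min → bracket 15–29 mL/min.
22% of 120 mg = 26.4 mg → 25 mg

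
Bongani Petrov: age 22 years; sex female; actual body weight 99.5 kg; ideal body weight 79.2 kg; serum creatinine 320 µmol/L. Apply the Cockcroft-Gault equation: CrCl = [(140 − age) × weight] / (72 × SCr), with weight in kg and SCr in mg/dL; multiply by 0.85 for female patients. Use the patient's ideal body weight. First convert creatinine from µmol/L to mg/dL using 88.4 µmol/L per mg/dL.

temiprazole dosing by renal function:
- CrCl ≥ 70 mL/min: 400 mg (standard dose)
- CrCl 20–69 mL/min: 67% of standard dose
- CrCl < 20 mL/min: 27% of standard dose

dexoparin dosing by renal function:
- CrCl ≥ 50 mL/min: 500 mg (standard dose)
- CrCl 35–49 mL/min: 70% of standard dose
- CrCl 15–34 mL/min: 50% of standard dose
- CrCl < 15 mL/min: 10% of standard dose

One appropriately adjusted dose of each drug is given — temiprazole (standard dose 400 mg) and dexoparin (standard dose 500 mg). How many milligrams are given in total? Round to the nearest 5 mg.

SCr = 320 / 88.4 = 3.62 mg/dL
CrCl = (140 − 22) × 79.2 / (72 × 3.62) × 0.85 = 9345.6 / 260.64 × 0.85 ≈ 30.5 mL/min
CrCl ≈ 30 mL/min.
temiprazole: 20–69 mL/min → 67% of 400 mg = 268 mg.
dexoparin: 15–34 mL/min → 50% of 500 mg = 250 mg.
Total = 268 + 250 = 518 mg.

520 mg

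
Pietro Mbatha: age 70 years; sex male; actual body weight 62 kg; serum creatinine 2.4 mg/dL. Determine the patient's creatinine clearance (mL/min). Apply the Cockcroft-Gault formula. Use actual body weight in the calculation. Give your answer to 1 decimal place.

25.1 mL/min

CrCl = (140 − 70) × 62 / (72 × 2.4) = 4340.0 / 172.80 ≈ 25.1 mL/min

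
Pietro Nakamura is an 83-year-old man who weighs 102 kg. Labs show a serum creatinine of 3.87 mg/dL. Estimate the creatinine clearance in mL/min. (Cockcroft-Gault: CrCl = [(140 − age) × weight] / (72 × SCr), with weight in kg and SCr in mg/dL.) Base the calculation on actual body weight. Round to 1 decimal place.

20.9 mL/min

CrCl = (140 − 83) × 102 / (72 × 3.87) = 5814.0 / 278.64 ≈ 20.9 mL/min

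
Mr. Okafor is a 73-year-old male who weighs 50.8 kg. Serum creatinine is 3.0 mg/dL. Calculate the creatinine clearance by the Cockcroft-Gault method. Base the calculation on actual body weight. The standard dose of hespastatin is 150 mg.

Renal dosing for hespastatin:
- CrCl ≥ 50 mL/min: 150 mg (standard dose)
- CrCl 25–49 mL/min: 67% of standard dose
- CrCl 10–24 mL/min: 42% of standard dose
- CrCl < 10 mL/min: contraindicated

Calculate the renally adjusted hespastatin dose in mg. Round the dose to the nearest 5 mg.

CrCl = (140 − 73) × 50.8 / (72 × 3) = 3403.6 / 216.00 ≈ 15.8 mL/min
CrCl ≈ 16 mL/min → bracket 10–24 mL/min.
42% of 150 mg = 63 mg → 65 mg

65 mg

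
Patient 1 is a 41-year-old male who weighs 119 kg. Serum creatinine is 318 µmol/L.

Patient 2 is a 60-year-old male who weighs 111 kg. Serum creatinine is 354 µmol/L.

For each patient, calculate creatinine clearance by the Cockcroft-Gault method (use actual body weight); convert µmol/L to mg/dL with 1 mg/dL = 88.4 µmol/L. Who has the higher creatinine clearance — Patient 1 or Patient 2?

Patient 1: SCr = 318 / 88.4 = 3.597 mg/dL
Patient 1: CrCl = (140 − 41) × 119 / (72 × 3.597) = 11781.0 / 258.98 ≈ 45.5 mL/min
Patient 2: SCr = 354 / 88.4 = 4.005 mg/dL
Patient 2: CrCl = (140 − 60) × 111 / (72 × 4.005) = 8880.0 / 288.36 ≈ 30.8 mL/min
45.5 vs 30.8 mL/min → Patient 1 is higher.

Patient 1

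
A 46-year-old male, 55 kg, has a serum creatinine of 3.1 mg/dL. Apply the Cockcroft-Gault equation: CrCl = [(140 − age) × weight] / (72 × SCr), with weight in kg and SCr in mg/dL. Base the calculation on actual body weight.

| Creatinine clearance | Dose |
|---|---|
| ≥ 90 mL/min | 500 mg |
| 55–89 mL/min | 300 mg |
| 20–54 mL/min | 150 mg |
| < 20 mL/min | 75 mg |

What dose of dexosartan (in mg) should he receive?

CrCl = (140 − 46) × 55 / (72 × 3.1) = 5170.0 / 223.20 ≈ 23.2 mL/min
CrCl ≈ 23 mL/min → bracket 20–54 mL/min.
Dose for this bracket: 150 mg.

150 mg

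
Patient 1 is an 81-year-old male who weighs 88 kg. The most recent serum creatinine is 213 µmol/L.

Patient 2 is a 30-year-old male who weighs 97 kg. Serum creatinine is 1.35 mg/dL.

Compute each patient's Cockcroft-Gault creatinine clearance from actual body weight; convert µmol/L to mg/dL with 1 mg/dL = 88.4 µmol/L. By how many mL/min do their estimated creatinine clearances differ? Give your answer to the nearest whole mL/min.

80 mL/min

Patient 1: SCr = 213 / 88.4 = 2.41 mg/dL
Patient 1: CrCl = (140 − 81) × 88 / (72 × 2.41) = 5192.0 / 173.52 ≈ 29.9 mL/min
Patient 2: CrCl = (140 − 30) × 97 / (72 × 1.35) = 10670.0 / 97.20 ≈ 109.8 mL/min
|29.9 − 109.8| = 79.9 mL/min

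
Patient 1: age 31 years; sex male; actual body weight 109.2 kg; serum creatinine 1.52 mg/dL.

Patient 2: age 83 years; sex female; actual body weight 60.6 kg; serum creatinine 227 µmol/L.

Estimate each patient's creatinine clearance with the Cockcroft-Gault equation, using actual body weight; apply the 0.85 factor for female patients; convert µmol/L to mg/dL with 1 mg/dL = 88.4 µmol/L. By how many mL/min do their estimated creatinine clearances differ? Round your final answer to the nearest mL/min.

93 mL/min

Patient 1: CrCl = (140 − 31) × 109.2 / (72 × 1.52) = 11902.8 / 109.44 ≈ 108.8 mL/min
Patient 2: SCr = 227 / 88.4 = 2.568 mg/dL
Patient 2: CrCl = (140 − 83) × 60.6 / (72 × 2.568) × 0.85 = 3454.2 / 184.90 × 0.85 ≈ 15.9 mL/min
|108.8 − 15.9| = 92.9 mL/min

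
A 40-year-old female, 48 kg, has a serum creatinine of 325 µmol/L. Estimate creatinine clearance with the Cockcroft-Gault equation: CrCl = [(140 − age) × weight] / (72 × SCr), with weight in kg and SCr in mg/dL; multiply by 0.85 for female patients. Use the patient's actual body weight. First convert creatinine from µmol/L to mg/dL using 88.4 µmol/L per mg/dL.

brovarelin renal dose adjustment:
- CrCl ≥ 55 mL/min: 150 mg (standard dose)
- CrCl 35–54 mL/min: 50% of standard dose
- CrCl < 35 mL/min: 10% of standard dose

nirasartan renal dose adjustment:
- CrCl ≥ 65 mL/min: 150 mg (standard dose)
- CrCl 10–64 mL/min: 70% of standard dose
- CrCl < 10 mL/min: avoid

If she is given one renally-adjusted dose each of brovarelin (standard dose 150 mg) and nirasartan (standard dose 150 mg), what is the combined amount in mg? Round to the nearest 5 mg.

SCr = 325 / 88.4 = 3.676 mg/dL
CrCl = (140 − 40) × 48 / (72 × 3.676) × 0.85 = 4800.0 / 264.67 × 0.85 ≈ 15.4 mL/min
CrCl ≈ 15 mL/min.
brovarelin: < 35 mL/min → 10% of 150 mg = 15 mg.
nirasartan: 10–64 mL/min → 70% of 150 mg = 105 mg.
Total = 15 + 105 = 120 mg.

120 mg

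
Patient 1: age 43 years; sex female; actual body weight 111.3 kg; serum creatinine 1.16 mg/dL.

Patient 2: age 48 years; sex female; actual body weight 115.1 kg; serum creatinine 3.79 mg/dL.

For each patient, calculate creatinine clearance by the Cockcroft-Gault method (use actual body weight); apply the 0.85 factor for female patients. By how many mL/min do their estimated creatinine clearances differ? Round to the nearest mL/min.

Patient 1: CrCl = (140 − 43) × 111.3 / (72 × 1.16) × 0.85 = 10796.1 / 83.52 × 0.85 ≈ 109.9 mL/min
Patient 2: CrCl = (140 − 48) × 115.1 / (72 × 3.79) × 0.85 = 10589.2 / 272.88 × 0.85 ≈ 33.0 mL/min
|109.9 − 33.0| = 76.9 mL/min

77 mL/min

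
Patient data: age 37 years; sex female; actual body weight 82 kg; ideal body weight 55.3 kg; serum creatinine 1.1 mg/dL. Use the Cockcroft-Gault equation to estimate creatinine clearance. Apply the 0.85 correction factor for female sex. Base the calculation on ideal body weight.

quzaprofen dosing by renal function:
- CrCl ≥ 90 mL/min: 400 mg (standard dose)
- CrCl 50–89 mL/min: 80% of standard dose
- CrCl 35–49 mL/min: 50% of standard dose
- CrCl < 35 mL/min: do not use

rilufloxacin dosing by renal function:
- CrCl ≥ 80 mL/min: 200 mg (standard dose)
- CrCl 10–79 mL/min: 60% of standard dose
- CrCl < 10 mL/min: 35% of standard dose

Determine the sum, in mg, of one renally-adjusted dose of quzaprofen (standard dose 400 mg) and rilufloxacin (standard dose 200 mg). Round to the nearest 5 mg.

CrCl = (140 − 37) × 55.3 / (72 × 1.1) × 0.85 = 5695.9 / 79.20 × 0.85 ≈ 61.1 mL/min
CrCl ≈ 61 mL/min.
quzaprofen: 50–89 mL/min → 80% of 400 mg = 320 mg.
rilufloxacin: 10–79 mL/min → 60% of 200 mg = 120 mg.
Total = 320 + 120 = 440 mg.

440 mg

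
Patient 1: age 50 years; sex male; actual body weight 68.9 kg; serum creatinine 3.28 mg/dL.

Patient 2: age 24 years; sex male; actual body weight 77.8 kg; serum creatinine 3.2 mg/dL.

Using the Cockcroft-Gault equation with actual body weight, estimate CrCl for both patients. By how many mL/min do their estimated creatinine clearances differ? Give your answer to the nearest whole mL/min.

Patient 1: CrCl = (140 − 50) × 68.9 / (72 × 3.28) = 6201.0 / 236.16 ≈ 26.3 mL/min
Patient 2: CrCl = (140 − 24) × 77.8 / (72 × 3.2) = 9024.8 / 230.40 ≈ 39.2 mL/min
|26.3 − 39.2| = 12.9 mL/min

13 mL/min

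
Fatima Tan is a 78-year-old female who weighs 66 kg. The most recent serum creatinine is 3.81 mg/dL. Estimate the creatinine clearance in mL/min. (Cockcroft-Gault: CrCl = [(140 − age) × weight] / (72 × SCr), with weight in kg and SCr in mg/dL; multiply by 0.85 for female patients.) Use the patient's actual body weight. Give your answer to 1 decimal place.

12.7 mL/min

CrCl = (140 − 78) × 66 / (72 × 3.81) × 0.85 = 4092.0 / 274.32 × 0.85 ≈ 12.7 mL/min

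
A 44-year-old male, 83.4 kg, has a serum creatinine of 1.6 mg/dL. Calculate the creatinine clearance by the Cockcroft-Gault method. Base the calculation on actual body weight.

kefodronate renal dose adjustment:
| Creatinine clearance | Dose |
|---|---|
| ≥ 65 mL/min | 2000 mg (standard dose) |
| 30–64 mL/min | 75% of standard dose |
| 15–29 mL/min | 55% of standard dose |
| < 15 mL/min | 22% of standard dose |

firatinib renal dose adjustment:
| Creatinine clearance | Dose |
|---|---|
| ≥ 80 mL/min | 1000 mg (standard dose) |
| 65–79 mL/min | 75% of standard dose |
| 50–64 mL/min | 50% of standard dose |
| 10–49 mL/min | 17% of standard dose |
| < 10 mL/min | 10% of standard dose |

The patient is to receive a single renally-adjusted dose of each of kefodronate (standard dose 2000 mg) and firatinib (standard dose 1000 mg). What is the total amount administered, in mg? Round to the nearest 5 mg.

2750 mg

CrCl = (140 − 44) × 83.4 / (72 × 1.6) = 8006.4 / 115.20 ≈ 69.5 mL/min
CrCl ≈ 70 mL/min.
kefodronate: ≥ 65 mL/min → 100% of 2000 mg = 2000 mg.
firatinib: 65–79 mL/min → 75% of 1000 mg = 750 mg.
Total = 2000 + 750 = 2750 mg.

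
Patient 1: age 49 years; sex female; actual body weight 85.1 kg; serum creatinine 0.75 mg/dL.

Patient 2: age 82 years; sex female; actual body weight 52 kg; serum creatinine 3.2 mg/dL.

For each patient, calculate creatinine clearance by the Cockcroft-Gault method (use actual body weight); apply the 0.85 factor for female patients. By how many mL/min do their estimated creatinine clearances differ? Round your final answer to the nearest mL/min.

111 mL/min

Patient 1: CrCl = (140 − 49) × 85.1 / (72 × 0.75) × 0.85 = 7744.1 / 54.00 × 0.85 ≈ 121.9 mL/min
Patient 2: CrCl = (140 − 82) × 52 / (72 × 3.2) × 0.85 = 3016.0 / 230.40 × 0.85 ≈ 11.1 mL/min
|121.9 − 11.1| = 110.8 mL/min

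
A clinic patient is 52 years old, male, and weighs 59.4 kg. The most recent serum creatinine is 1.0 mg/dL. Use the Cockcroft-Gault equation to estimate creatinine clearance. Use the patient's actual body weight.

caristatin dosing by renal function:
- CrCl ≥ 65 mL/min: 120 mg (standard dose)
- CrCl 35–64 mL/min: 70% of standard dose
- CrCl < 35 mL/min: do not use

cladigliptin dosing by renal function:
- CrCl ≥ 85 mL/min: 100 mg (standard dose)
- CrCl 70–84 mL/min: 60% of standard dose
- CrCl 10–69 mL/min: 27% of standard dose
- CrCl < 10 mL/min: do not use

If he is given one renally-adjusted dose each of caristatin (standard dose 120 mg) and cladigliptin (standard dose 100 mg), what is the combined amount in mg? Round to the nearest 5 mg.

CrCl = (140 − 52) × 59.4 / (72 × 1) = 5227.2 / 72.00 ≈ 72.6 mL/min
CrCl ≈ 73 mL/min.
caristatin: ≥ 65 mL/min → 100% of 120 mg = 120 mg.
cladigliptin: 70–84 mL/min → 60% of 100 mg = 60 mg.
Total = 120 + 60 = 180 mg.

180 mg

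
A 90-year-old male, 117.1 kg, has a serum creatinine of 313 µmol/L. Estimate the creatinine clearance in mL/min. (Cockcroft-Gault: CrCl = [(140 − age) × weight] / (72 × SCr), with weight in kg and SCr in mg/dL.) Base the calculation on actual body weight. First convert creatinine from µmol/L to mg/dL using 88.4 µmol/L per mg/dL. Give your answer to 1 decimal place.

23.0 mL/min

SCr = 313 / 88.4 = 3.541 mg/dL
CrCl = (140 − 90) × 117.1 / (72 × 3.541) = 5855.0 / 254.95 ≈ 23.0 mL/min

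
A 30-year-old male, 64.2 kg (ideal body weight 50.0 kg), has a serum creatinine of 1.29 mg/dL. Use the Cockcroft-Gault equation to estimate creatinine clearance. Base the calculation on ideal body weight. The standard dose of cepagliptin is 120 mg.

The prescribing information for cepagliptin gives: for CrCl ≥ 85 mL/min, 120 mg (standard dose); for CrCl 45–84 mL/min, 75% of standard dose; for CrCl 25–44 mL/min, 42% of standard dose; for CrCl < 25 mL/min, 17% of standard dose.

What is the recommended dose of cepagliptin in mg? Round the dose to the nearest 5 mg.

CrCl = (140 − 30) × 50 / (72 × 1.29) = 5500.0 / 92.88 ≈ 59.2 mL/min
CrCl ≈ 59 mL/min → bracket 45–84 mL/min.
75% of 120 mg = 90 mg

90 mg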